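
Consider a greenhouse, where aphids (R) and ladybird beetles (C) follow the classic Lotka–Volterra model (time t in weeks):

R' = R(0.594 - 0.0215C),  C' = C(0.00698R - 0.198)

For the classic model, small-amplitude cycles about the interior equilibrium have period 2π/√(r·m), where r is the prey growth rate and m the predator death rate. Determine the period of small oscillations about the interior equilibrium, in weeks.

T ≈ 18.3 weeks

Here r = 0.594 and m = 0.198, so r·m = 0.118.
ω = √0.118 = 0.343 per week, hence T = 2π/ω ≈ 18.3 weeks.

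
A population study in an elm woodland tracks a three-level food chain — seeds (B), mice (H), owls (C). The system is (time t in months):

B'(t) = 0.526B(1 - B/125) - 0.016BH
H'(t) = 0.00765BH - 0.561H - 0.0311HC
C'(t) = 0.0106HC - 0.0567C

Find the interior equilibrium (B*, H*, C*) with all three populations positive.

B* ≈ 105, H* ≈ 5.35, C* ≈ 7.71

From dC/dt = 0: 0.0106H* = 0.0567, so H* = 5.35.
From dB/dt = 0: 0.526(1 - B*/125) = 0.016·5.35, giving B* = 125·(1 - 0.163) = 105.
From dH/dt = 0: 0.00765·105 - 0.561 = 0.0311C*, so C* = 0.24/0.0311 = 7.71.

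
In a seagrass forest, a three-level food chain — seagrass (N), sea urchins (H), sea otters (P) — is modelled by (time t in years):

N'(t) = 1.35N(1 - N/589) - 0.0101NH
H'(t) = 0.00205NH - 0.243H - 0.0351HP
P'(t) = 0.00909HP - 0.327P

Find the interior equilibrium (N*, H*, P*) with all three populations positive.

N* ≈ 430, H* ≈ 36, P* ≈ 18.2

From dP/dt = 0: 0.00909H* = 0.327, so H* = 36.
From dN/dt = 0: 1.35(1 - N*/589) = 0.0101·36, giving N* = 589·(1 - 0.269) = 430.
From dH/dt = 0: 0.00205·430 - 0.243 = 0.0351P*, so P* = 0.639/0.0351 = 18.2.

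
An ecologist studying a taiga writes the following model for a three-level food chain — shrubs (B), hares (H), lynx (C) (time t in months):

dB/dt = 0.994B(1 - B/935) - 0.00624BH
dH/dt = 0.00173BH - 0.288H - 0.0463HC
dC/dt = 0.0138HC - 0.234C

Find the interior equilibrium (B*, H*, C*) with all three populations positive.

B* ≈ 835, H* ≈ 17, C* ≈ 25

From dC/dt = 0: 0.0138H* = 0.234, so H* = 17.
From dB/dt = 0: 0.994(1 - B*/935) = 0.00624·17, giving B* = 935·(1 - 0.106) = 835.
From dH/dt = 0: 0.00173·835 - 0.288 = 0.0463C*, so C* = 1.16/0.0463 = 25.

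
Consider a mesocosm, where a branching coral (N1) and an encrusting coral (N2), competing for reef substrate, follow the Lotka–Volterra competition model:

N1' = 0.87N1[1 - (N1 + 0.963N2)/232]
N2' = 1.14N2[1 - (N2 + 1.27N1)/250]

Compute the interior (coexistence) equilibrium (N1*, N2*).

Setting both brackets to zero gives the nullclines N1 + 0.963N2 = 232 and 1.27N1 + N2 = 250.
Substituting N2 = 250 - 1.27N1 into the first: N1(1 - 0.963·1.27) = 232 - 0.963·250.
So N1* = -8.75/-0.223 = 39.2, and then N2* = 250 - 1.27·39.2 = 200.

N1* ≈ 39.2, N2* ≈ 200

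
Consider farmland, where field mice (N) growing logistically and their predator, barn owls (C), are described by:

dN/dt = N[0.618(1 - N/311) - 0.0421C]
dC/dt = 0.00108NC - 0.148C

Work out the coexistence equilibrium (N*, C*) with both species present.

N* ≈ 137, C* ≈ 8.21

From dC/dt = 0 with C > 0: 0.00108N* = 0.148, so N* = 137.
Substitute into dN/dt = 0: 0.618(1 - 137/311) = 0.0421C*.
The bracket is 0.559, giving C* = 0.346/0.0421 = 8.21.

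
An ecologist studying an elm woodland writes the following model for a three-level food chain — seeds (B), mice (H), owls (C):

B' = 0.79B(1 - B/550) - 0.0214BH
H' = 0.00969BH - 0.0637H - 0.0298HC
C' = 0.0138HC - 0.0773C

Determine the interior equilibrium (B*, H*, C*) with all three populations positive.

From dC/dt = 0: 0.0138H* = 0.0773, so H* = 5.6.
From dB/dt = 0: 0.79(1 - B*/550) = 0.0214·5.6, giving B* = 550·(1 - 0.152) = 467.
From dH/dt = 0: 0.00969·467 - 0.0637 = 0.0298C*, so C* = 4.46/0.0298 = 150.

B* ≈ 467, H* ≈ 5.6, C* ≈ 150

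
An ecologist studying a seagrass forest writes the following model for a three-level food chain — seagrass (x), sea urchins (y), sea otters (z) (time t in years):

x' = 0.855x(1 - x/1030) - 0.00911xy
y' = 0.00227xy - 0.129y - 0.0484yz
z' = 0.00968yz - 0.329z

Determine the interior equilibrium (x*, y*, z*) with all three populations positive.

From dz/dt = 0: 0.00968y* = 0.329, so y* = 34.
From dx/dt = 0: 0.855(1 - x*/1030) = 0.00911·34, giving x* = 1030·(1 - 0.362) = 657.
From dy/dt = 0: 0.00227·657 - 0.129 = 0.0484z*, so z* = 1.36/0.0484 = 28.1.

x* ≈ 657, y* ≈ 34, z* ≈ 28.1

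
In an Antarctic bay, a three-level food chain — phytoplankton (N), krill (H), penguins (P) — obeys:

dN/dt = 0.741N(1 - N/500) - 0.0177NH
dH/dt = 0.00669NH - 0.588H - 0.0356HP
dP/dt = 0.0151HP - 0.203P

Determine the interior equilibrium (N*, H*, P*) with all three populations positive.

From dP/dt = 0: 0.0151H* = 0.203, so H* = 13.4.
From dN/dt = 0: 0.741(1 - N*/500) = 0.0177·13.4, giving N* = 500·(1 - 0.321) = 339.
From dH/dt = 0: 0.00669·339 - 0.588 = 0.0356P*, so P* = 1.68/0.0356 = 47.3.

N* ≈ 339, H* ≈ 13.4, P* ≈ 47.3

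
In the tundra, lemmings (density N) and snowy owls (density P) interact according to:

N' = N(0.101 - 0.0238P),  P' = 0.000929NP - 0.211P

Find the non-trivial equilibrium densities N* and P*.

N* ≈ 227, P* ≈ 4.24

Set dP/dt = 0 with P > 0: 0.000929N - 0.211 = 0, so N* = 0.211/0.000929 = 227.
Set dN/dt = 0 with N > 0: 0.101 - 0.0238P = 0, so P* = 0.101/0.0238 = 4.24.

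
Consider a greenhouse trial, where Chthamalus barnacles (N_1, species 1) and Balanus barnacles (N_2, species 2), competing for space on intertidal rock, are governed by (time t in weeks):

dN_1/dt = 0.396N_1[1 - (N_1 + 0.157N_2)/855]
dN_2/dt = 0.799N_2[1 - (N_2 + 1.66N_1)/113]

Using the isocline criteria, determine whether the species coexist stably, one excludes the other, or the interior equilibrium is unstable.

Compare the nullcline intercepts: K1/α12 = 855/0.157 = 5450 > K2 = 113; K2/α21 = 113/1.66 = 68.1 < K1 = 855.
Since the inequalities point opposite ways, species 1 can invade but species 2 cannot.

species 1 excludes species 2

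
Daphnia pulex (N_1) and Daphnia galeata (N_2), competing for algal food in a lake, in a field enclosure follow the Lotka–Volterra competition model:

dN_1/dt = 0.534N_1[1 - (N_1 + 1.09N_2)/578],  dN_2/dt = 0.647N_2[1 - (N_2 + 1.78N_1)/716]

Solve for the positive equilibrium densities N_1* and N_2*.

Setting both brackets to zero gives the nullclines N_1 + 1.09N_2 = 578 and 1.78N_1 + N_2 = 716.
Substituting N_2 = 716 - 1.78N_1 into the first: N_1(1 - 1.09·1.78) = 578 - 1.09·716.
So N_1* = -202/-0.94 = 215, and then N_2* = 716 - 1.78·215 = 333.

N_1* ≈ 215, N_2* ≈ 333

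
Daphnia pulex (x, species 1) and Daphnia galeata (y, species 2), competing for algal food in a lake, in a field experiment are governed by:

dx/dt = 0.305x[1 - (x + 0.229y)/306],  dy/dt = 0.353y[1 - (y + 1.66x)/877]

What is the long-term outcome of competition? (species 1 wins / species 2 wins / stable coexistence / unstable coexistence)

Compare the nullcline intercepts: K1/α12 = 306/0.229 = 1340 > K2 = 877; K2/α21 = 877/1.66 = 528 > K1 = 306.
Since both inequalities hold, each species can invade when rare, so the interior equilibrium is stable.

stable coexistence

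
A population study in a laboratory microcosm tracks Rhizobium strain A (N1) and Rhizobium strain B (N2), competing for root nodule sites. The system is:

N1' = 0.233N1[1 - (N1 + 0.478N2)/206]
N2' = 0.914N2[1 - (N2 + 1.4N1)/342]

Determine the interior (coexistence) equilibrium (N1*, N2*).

N1* ≈ 129, N2* ≈ 162

Setting both brackets to zero gives the nullclines N1 + 0.478N2 = 206 and 1.4N1 + N2 = 342.
Substituting N2 = 342 - 1.4N1 into the first: N1(1 - 0.478·1.4) = 206 - 0.478·342.
So N1* = 42.5/0.331 = 129, and then N2* = 342 - 1.4·129 = 162.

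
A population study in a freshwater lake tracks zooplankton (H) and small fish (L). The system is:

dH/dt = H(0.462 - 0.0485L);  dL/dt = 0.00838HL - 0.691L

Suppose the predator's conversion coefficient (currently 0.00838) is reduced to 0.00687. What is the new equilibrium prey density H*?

H* ≈ 101

At the interior fixed point, setting dL/dt = 0 with L > 0 fixes H* = (predator death rate)/(HL coefficient) — independent of the other coefficients.
With the change, H* = 0.691/0.00687 = 101; it rises from 82.5.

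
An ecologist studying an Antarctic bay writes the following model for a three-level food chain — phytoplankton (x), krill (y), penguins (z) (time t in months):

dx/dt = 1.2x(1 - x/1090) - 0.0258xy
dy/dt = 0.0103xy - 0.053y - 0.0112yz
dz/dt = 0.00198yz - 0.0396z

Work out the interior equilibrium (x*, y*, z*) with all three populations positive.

From dz/dt = 0: 0.00198y* = 0.0396, so y* = 20.
From dx/dt = 0: 1.2(1 - x*/1090) = 0.0258·20, giving x* = 1090·(1 - 0.43) = 621.
From dy/dt = 0: 0.0103·621 - 0.053 = 0.0112z*, so z* = 6.35/0.0112 = 567.

x* ≈ 621, y* ≈ 20, z* ≈ 567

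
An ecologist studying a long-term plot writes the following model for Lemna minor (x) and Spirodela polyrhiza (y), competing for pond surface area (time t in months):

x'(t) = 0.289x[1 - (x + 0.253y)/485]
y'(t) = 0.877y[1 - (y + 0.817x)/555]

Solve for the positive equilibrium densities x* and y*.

x* ≈ 434, y* ≈ 200

Setting both brackets to zero gives the nullclines x + 0.253y = 485 and 0.817x + y = 555.
Substituting y = 555 - 0.817x into the first: x(1 - 0.253·0.817) = 485 - 0.253·555.
So x* = 345/0.793 = 434, and then y* = 555 - 0.817·434 = 200.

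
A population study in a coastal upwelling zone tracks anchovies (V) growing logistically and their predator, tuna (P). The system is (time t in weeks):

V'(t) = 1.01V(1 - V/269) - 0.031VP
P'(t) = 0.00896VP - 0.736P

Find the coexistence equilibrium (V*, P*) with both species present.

V* ≈ 82.1, P* ≈ 22.6

From dP/dt = 0 with P > 0: 0.00896V* = 0.736, so V* = 82.1.
Substitute into dV/dt = 0: 1.01(1 - 82.1/269) = 0.031P*.
The bracket is 0.695, giving P* = 0.702/0.031 = 22.6.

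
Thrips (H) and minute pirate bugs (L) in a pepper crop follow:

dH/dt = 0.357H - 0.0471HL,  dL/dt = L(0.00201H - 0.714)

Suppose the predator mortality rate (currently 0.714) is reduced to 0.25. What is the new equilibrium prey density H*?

At the interior fixed point, setting dL/dt = 0 with L > 0 fixes H* = (predator death rate)/(HL coefficient) — independent of the other coefficients.
With the change, H* = 0.25/0.00201 = 124; it falls from 355.

H* ≈ 124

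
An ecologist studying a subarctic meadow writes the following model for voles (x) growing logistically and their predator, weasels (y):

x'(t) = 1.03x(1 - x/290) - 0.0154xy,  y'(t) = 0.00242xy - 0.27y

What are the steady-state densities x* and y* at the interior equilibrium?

x* ≈ 112, y* ≈ 41.2

From dy/dt = 0 with y > 0: 0.00242x* = 0.27, so x* = 112.
Substitute into dx/dt = 0: 1.03(1 - 112/290) = 0.0154y*.
The bracket is 0.615, giving y* = 0.634/0.0154 = 41.2.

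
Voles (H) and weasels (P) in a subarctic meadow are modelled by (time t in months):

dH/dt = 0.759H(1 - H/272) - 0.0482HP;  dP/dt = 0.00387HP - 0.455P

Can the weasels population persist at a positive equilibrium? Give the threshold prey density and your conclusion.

Threshold H = 118; K > 118, so yes, the predator persists.

The predator equation gives dP/dt > 0 only when H > 0.455/0.00387 = 118.
Without the predator, H → K = 272. Since 272 > 118, the predator can invade and persist.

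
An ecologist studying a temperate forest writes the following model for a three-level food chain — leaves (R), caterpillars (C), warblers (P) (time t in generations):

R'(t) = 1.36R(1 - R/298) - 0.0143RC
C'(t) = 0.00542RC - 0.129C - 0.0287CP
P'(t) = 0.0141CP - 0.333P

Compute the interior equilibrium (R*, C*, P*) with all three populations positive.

R* ≈ 224, C* ≈ 23.6, P* ≈ 37.8

From dP/dt = 0: 0.0141C* = 0.333, so C* = 23.6.
From dR/dt = 0: 1.36(1 - R*/298) = 0.0143·23.6, giving R* = 298·(1 - 0.248) = 224.
From dC/dt = 0: 0.00542·224 - 0.129 = 0.0287P*, so P* = 1.09/0.0287 = 37.8.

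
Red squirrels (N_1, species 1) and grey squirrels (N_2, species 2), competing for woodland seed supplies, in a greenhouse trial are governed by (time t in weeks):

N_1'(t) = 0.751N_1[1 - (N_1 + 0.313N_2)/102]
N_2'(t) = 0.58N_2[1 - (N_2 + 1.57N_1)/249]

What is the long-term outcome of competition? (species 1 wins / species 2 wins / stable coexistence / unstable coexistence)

Compare the nullcline intercepts: K1/α12 = 102/0.313 = 326 > K2 = 249; K2/α21 = 249/1.57 = 159 > K1 = 102.
Since both inequalities hold, each species can invade when rare, so the interior equilibrium is stable.

stable coexistence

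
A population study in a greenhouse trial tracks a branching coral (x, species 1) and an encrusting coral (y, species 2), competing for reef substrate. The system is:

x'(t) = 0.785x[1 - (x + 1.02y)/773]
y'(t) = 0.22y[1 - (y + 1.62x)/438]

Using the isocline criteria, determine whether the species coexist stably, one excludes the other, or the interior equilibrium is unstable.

species 1 excludes species 2

Compare the nullcline intercepts: K1/α12 = 773/1.02 = 758 > K2 = 438; K2/α21 = 438/1.62 = 270 < K1 = 773.
Since the inequalities point opposite ways, species 1 can invade but species 2 cannot.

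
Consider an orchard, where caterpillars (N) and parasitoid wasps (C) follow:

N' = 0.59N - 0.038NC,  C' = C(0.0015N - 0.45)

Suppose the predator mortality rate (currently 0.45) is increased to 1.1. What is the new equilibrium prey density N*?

N* ≈ 733

At the interior fixed point, setting dC/dt = 0 with C > 0 fixes N* = (predator death rate)/(NC coefficient) — independent of the other coefficients.
With the change, N* = 1.1/0.0015 = 733; it rises from 300.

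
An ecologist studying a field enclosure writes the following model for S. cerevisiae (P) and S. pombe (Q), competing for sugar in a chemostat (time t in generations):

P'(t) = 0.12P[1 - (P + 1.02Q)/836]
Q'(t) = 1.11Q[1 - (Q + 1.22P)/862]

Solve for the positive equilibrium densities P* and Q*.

P* ≈ 177, Q* ≈ 646

Setting both brackets to zero gives the nullclines P + 1.02Q = 836 and 1.22P + Q = 862.
Substituting Q = 862 - 1.22P into the first: P(1 - 1.02·1.22) = 836 - 1.02·862.
So P* = -43.2/-0.244 = 177, and then Q* = 862 - 1.22·177 = 646.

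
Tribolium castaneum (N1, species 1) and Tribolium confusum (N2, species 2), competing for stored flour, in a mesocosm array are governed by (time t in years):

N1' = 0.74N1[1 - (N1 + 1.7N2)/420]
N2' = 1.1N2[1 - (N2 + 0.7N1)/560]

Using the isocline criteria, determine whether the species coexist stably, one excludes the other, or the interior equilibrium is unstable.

Compare the nullcline intercepts: K1/α12 = 420/1.7 = 247 < K2 = 560; K2/α21 = 560/0.7 = 800 > K1 = 420.
Since the inequalities point opposite ways, species 2 can invade but species 1 cannot.

species 2 excludes species 1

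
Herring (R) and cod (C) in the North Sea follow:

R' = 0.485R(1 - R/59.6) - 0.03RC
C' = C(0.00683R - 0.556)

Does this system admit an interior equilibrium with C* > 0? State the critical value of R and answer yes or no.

The predator equation gives dC/dt > 0 only when R > 0.556/0.00683 = 81.4.
Without the predator, R → K = 59.6. Since 59.6 < 81.4, the predator cannot invade.

Threshold R = 81.4; K < 81.4, so no, the predator goes extinct.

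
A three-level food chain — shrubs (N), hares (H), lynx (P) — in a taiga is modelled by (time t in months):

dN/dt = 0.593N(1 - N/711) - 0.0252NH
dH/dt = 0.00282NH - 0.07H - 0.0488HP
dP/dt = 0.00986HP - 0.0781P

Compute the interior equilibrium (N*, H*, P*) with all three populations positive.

From dP/dt = 0: 0.00986H* = 0.0781, so H* = 7.92.
From dN/dt = 0: 0.593(1 - N*/711) = 0.0252·7.92, giving N* = 711·(1 - 0.337) = 472.
From dH/dt = 0: 0.00282·472 - 0.07 = 0.0488P*, so P* = 1.26/0.0488 = 25.8.

N* ≈ 472, H* ≈ 7.92, P* ≈ 25.8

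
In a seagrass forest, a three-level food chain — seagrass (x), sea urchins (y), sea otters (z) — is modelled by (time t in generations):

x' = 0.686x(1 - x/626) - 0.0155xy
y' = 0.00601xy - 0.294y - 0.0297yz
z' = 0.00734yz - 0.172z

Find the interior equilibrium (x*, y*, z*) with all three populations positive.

x* ≈ 295, y* ≈ 23.4, z* ≈ 49.7

From dz/dt = 0: 0.00734y* = 0.172, so y* = 23.4.
From dx/dt = 0: 0.686(1 - x*/626) = 0.0155·23.4, giving x* = 626·(1 - 0.529) = 295.
From dy/dt = 0: 0.00601·295 - 0.294 = 0.0297z*, so z* = 1.48/0.0297 = 49.7.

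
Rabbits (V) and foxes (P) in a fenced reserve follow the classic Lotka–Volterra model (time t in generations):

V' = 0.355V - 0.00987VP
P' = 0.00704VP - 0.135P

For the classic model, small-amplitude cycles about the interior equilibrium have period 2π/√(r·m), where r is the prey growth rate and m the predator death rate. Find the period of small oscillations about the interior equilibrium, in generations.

Here r = 0.355 and m = 0.135, so r·m = 0.0479.
ω = √0.0479 = 0.219 per generation, hence T = 2π/ω ≈ 28.7 generations.

T ≈ 28.7 generations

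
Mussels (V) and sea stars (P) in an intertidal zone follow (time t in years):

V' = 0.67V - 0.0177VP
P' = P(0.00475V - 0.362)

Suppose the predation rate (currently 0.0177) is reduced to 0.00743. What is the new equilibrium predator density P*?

P* ≈ 90.2

At the interior fixed point, setting dV/dt = 0 with V > 0 fixes P* = (prey growth rate)/(VP coefficient) — independent of the other coefficients.
With the change, P* = 0.67/0.00743 = 90.2; it rises from 37.9.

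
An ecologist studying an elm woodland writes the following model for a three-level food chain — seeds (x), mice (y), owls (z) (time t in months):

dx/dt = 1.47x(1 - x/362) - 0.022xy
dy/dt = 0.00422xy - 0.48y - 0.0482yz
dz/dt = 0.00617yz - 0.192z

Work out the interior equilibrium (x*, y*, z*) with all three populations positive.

From dz/dt = 0: 0.00617y* = 0.192, so y* = 31.1.
From dx/dt = 0: 1.47(1 - x*/362) = 0.022·31.1, giving x* = 362·(1 - 0.466) = 193.
From dy/dt = 0: 0.00422·193 - 0.48 = 0.0482z*, so z* = 0.336/0.0482 = 6.97.

x* ≈ 193, y* ≈ 31.1, z* ≈ 6.97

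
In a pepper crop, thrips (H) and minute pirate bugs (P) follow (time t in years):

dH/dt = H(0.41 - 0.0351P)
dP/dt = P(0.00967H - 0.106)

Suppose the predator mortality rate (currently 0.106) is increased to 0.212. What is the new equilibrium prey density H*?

H* ≈ 21.9

At the interior fixed point, setting dP/dt = 0 with P > 0 fixes H* = (predator death rate)/(HP coefficient) — independent of the other coefficients.
With the change, H* = 0.212/0.00967 = 21.9; it rises from 11.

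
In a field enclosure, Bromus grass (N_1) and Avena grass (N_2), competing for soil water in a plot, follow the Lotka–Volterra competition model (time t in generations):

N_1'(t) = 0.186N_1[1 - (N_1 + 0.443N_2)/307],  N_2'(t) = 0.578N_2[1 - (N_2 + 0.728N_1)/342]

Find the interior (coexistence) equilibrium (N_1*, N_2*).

N_1* ≈ 230, N_2* ≈ 175

Setting both brackets to zero gives the nullclines N_1 + 0.443N_2 = 307 and 0.728N_1 + N_2 = 342.
Substituting N_2 = 342 - 0.728N_1 into the first: N_1(1 - 0.443·0.728) = 307 - 0.443·342.
So N_1* = 155/0.677 = 230, and then N_2* = 342 - 0.728·230 = 175.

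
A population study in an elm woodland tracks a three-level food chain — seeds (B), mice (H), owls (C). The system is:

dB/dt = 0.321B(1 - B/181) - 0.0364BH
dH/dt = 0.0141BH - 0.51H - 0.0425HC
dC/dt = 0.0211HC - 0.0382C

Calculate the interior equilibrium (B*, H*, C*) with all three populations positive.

B* ≈ 144, H* ≈ 1.81, C* ≈ 35.7

From dC/dt = 0: 0.0211H* = 0.0382, so H* = 1.81.
From dB/dt = 0: 0.321(1 - B*/181) = 0.0364·1.81, giving B* = 181·(1 - 0.205) = 144.
From dH/dt = 0: 0.0141·144 - 0.51 = 0.0425C*, so C* = 1.52/0.0425 = 35.7.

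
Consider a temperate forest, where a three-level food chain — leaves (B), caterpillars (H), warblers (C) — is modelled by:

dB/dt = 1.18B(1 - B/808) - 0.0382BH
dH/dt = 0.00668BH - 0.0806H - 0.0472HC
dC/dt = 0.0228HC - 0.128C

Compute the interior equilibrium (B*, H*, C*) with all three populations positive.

From dC/dt = 0: 0.0228H* = 0.128, so H* = 5.61.
From dB/dt = 0: 1.18(1 - B*/808) = 0.0382·5.61, giving B* = 808·(1 - 0.182) = 661.
From dH/dt = 0: 0.00668·661 - 0.0806 = 0.0472C*, so C* = 4.34/0.0472 = 91.9.

B* ≈ 661, H* ≈ 5.61, C* ≈ 91.9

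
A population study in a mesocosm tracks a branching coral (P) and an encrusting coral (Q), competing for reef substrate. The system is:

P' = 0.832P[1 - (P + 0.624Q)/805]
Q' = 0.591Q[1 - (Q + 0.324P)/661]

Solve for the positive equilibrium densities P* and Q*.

P* ≈ 492, Q* ≈ 502

Setting both brackets to zero gives the nullclines P + 0.624Q = 805 and 0.324P + Q = 661.
Substituting Q = 661 - 0.324P into the first: P(1 - 0.624·0.324) = 805 - 0.624·661.
So P* = 393/0.798 = 492, and then Q* = 661 - 0.324·492 = 502.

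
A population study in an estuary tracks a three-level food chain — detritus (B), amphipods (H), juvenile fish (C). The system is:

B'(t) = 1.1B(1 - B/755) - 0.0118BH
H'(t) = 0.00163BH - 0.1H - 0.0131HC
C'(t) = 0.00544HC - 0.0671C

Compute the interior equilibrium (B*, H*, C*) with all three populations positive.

B* ≈ 655, H* ≈ 12.3, C* ≈ 73.9

From dC/dt = 0: 0.00544H* = 0.0671, so H* = 12.3.
From dB/dt = 0: 1.1(1 - B*/755) = 0.0118·12.3, giving B* = 755·(1 - 0.132) = 655.
From dH/dt = 0: 0.00163·655 - 0.1 = 0.0131C*, so C* = 0.968/0.0131 = 73.9.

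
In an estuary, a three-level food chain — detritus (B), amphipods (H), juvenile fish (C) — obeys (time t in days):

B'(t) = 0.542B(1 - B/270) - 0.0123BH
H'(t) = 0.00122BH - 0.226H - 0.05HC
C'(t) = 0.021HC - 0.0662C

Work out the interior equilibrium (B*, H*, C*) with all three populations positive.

From dC/dt = 0: 0.021H* = 0.0662, so H* = 3.15.
From dB/dt = 0: 0.542(1 - B*/270) = 0.0123·3.15, giving B* = 270·(1 - 0.0715) = 251.
From dH/dt = 0: 0.00122·251 - 0.226 = 0.05C*, so C* = 0.0798/0.05 = 1.6.

B* ≈ 251, H* ≈ 3.15, C* ≈ 1.6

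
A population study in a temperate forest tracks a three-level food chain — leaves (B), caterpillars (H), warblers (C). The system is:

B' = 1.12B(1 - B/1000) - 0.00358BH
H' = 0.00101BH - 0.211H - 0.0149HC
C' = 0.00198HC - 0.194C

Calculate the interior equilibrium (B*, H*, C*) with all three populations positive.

From dC/dt = 0: 0.00198H* = 0.194, so H* = 98.
From dB/dt = 0: 1.12(1 - B*/1000) = 0.00358·98, giving B* = 1000·(1 - 0.313) = 687.
From dH/dt = 0: 0.00101·687 - 0.211 = 0.0149C*, so C* = 0.483/0.0149 = 32.4.

B* ≈ 687, H* ≈ 98, C* ≈ 32.4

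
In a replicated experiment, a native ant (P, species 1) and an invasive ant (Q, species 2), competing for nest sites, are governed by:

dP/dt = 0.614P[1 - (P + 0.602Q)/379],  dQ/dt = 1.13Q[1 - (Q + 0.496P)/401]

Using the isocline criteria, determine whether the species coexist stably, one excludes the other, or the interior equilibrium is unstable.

stable coexistence

Compare the nullcline intercepts: K1/α12 = 379/0.602 = 630 > K2 = 401; K2/α21 = 401/0.496 = 808 > K1 = 379.
Since both inequalities hold, each species can invade when rare, so the interior equilibrium is stable.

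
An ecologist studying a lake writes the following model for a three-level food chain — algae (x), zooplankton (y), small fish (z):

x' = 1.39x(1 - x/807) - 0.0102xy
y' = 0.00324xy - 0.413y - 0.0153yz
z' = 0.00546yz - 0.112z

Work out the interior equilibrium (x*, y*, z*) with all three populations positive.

x* ≈ 686, y* ≈ 20.5, z* ≈ 118

From dz/dt = 0: 0.00546y* = 0.112, so y* = 20.5.
From dx/dt = 0: 1.39(1 - x*/807) = 0.0102·20.5, giving x* = 807·(1 - 0.151) = 686.
From dy/dt = 0: 0.00324·686 - 0.413 = 0.0153z*, so z* = 1.81/0.0153 = 118.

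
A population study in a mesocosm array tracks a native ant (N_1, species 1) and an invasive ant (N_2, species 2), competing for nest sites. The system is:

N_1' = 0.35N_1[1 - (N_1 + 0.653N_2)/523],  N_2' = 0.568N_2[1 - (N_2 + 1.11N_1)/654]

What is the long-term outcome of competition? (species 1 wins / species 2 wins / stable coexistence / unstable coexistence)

Compare the nullcline intercepts: K1/α12 = 523/0.653 = 801 > K2 = 654; K2/α21 = 654/1.11 = 589 > K1 = 523.
Since both inequalities hold, each species can invade when rare, so the interior equilibrium is stable.

stable coexistence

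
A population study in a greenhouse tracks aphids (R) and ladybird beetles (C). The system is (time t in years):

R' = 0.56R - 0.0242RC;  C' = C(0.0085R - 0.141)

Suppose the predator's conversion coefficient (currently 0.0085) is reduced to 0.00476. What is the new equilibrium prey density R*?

At the interior fixed point, setting dC/dt = 0 with C > 0 fixes R* = (predator death rate)/(RC coefficient) — independent of the other coefficients.
With the change, R* = 0.141/0.00476 = 29.6; it rises from 16.6.

R* ≈ 29.6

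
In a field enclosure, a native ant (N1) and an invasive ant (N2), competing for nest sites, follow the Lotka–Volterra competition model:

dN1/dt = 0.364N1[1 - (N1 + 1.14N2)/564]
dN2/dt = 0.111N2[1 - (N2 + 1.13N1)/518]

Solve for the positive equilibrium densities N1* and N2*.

N1* ≈ 92, N2* ≈ 414

Setting both brackets to zero gives the nullclines N1 + 1.14N2 = 564 and 1.13N1 + N2 = 518.
Substituting N2 = 518 - 1.13N1 into the first: N1(1 - 1.14·1.13) = 564 - 1.14·518.
So N1* = -26.5/-0.288 = 92, and then N2* = 518 - 1.13·92 = 414.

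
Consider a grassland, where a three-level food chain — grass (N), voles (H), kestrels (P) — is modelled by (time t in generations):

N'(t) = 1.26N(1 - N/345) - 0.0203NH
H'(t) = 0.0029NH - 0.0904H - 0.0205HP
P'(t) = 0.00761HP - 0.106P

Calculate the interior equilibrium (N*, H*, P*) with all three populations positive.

From dP/dt = 0: 0.00761H* = 0.106, so H* = 13.9.
From dN/dt = 0: 1.26(1 - N*/345) = 0.0203·13.9, giving N* = 345·(1 - 0.224) = 268.
From dH/dt = 0: 0.0029·268 - 0.0904 = 0.0205P*, so P* = 0.686/0.0205 = 33.4.

N* ≈ 268, H* ≈ 13.9, P* ≈ 33.4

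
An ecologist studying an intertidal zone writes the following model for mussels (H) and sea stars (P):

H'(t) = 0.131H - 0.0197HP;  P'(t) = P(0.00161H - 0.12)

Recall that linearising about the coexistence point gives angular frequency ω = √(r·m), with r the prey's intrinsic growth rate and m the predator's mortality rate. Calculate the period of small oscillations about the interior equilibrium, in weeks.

Here r = 0.131 and m = 0.12, so r·m = 0.0157.
ω = √0.0157 = 0.125 per week, hence T = 2π/ω ≈ 50.1 weeks.

T ≈ 50.1 weeks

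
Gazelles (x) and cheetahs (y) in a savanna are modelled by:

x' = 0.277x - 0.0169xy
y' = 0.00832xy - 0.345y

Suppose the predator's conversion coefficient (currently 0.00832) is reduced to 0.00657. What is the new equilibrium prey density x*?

x* ≈ 52.5

At the interior fixed point, setting dy/dt = 0 with y > 0 fixes x* = (predator death rate)/(xy coefficient) — independent of the other coefficients.
With the change, x* = 0.345/0.00657 = 52.5; it rises from 41.5.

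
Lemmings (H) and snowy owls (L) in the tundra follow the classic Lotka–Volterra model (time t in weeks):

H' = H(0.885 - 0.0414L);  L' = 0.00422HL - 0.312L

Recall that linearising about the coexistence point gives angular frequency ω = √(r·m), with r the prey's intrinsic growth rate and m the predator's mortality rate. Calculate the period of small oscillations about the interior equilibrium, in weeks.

T ≈ 12 weeks

Here r = 0.885 and m = 0.312, so r·m = 0.276.
ω = √0.276 = 0.525 per week, hence T = 2π/ω ≈ 12 weeks.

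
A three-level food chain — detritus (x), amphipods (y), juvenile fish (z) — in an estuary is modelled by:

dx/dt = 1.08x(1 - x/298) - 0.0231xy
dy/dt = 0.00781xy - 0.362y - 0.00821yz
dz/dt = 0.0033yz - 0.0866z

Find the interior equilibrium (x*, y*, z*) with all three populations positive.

x* ≈ 131, y* ≈ 26.2, z* ≈ 80.3

From dz/dt = 0: 0.0033y* = 0.0866, so y* = 26.2.
From dx/dt = 0: 1.08(1 - x*/298) = 0.0231·26.2, giving x* = 298·(1 - 0.561) = 131.
From dy/dt = 0: 0.00781·131 - 0.362 = 0.00821z*, so z* = 0.659/0.00821 = 80.3.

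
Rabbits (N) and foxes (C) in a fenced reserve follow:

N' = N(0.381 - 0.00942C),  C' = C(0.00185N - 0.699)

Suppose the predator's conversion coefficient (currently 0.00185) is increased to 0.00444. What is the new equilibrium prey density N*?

At the interior fixed point, setting dC/dt = 0 with C > 0 fixes N* = (predator death rate)/(NC coefficient) — independent of the other coefficients.
With the change, N* = 0.699/0.00444 = 157; it falls from 378.

N* ≈ 157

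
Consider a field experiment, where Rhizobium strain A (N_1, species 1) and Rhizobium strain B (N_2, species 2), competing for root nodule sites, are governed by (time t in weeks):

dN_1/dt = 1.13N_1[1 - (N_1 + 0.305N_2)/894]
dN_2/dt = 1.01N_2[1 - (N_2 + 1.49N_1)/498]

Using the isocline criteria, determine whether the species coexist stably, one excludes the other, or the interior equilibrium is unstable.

species 1 excludes species 2

Compare the nullcline intercepts: K1/α12 = 894/0.305 = 2930 > K2 = 498; K2/α21 = 498/1.49 = 334 < K1 = 894.
Since the inequalities point opposite ways, species 1 can invade but species 2 cannot.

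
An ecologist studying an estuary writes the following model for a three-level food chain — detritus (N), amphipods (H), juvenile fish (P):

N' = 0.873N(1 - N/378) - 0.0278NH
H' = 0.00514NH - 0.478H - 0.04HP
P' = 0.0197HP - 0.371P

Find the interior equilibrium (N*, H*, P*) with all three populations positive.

From dP/dt = 0: 0.0197H* = 0.371, so H* = 18.8.
From dN/dt = 0: 0.873(1 - N*/378) = 0.0278·18.8, giving N* = 378·(1 - 0.6) = 151.
From dH/dt = 0: 0.00514·151 - 0.478 = 0.04P*, so P* = 0.3/0.04 = 7.49.

N* ≈ 151, H* ≈ 18.8, P* ≈ 7.49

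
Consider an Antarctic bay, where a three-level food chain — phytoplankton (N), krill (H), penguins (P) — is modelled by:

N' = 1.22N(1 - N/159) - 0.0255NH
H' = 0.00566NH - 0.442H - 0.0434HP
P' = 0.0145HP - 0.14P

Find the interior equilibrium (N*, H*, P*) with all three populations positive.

N* ≈ 127, H* ≈ 9.66, P* ≈ 6.37

From dP/dt = 0: 0.0145H* = 0.14, so H* = 9.66.
From dN/dt = 0: 1.22(1 - N*/159) = 0.0255·9.66, giving N* = 159·(1 - 0.202) = 127.
From dH/dt = 0: 0.00566·127 - 0.442 = 0.0434P*, so P* = 0.276/0.0434 = 6.37.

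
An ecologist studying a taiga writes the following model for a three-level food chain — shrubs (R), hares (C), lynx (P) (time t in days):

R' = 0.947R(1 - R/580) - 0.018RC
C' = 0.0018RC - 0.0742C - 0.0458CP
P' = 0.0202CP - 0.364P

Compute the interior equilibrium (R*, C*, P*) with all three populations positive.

R* ≈ 381, C* ≈ 18, P* ≈ 13.4

From dP/dt = 0: 0.0202C* = 0.364, so C* = 18.
From dR/dt = 0: 0.947(1 - R*/580) = 0.018·18, giving R* = 580·(1 - 0.343) = 381.
From dC/dt = 0: 0.0018·381 - 0.0742 = 0.0458P*, so P* = 0.612/0.0458 = 13.4.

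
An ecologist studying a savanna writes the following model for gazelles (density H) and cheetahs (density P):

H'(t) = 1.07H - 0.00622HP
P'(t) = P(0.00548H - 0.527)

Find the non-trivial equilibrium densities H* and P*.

Set dP/dt = 0 with P > 0: 0.00548H - 0.527 = 0, so H* = 0.527/0.00548 = 96.2.
Set dH/dt = 0 with H > 0: 1.07 - 0.00622P = 0, so P* = 1.07/0.00622 = 172.

H* ≈ 96.2, P* ≈ 172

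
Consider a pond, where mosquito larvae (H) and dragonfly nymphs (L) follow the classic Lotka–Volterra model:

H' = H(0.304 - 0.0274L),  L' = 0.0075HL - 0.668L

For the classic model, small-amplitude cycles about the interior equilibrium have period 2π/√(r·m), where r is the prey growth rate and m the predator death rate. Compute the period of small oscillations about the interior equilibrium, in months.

Here r = 0.304 and m = 0.668, so r·m = 0.203.
ω = √0.203 = 0.451 per month, hence T = 2π/ω ≈ 13.9 months.

T ≈ 13.9 months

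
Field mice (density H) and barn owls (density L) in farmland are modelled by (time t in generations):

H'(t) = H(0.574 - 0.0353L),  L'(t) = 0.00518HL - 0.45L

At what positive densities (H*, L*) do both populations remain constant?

H* ≈ 86.9, L* ≈ 16.3

Set dL/dt = 0 with L > 0: 0.00518H - 0.45 = 0, so H* = 0.45/0.00518 = 86.9.
Set dH/dt = 0 with H > 0: 0.574 - 0.0353L = 0, so L* = 0.574/0.0353 = 16.3.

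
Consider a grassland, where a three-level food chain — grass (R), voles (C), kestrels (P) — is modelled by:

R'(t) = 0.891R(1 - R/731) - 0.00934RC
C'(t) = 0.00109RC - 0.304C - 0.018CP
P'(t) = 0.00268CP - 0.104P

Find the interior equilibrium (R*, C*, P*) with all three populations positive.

From dP/dt = 0: 0.00268C* = 0.104, so C* = 38.8.
From dR/dt = 0: 0.891(1 - R*/731) = 0.00934·38.8, giving R* = 731·(1 - 0.407) = 434.
From dC/dt = 0: 0.00109·434 - 0.304 = 0.018P*, so P* = 0.169/0.018 = 9.37.

R* ≈ 434, C* ≈ 38.8, P* ≈ 9.37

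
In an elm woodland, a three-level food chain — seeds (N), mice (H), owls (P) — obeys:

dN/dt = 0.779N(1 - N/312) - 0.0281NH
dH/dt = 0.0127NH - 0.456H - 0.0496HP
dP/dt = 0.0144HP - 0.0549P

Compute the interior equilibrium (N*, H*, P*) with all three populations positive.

From dP/dt = 0: 0.0144H* = 0.0549, so H* = 3.81.
From dN/dt = 0: 0.779(1 - N*/312) = 0.0281·3.81, giving N* = 312·(1 - 0.138) = 269.
From dH/dt = 0: 0.0127·269 - 0.456 = 0.0496P*, so P* = 2.96/0.0496 = 59.7.

N* ≈ 269, H* ≈ 3.81, P* ≈ 59.7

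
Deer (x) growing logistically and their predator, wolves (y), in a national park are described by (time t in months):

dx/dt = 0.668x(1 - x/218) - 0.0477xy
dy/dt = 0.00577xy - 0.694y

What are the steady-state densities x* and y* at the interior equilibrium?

x* ≈ 120, y* ≈ 6.28

From dy/dt = 0 with y > 0: 0.00577x* = 0.694, so x* = 120.
Substitute into dx/dt = 0: 0.668(1 - 120/218) = 0.0477y*.
The bracket is 0.448, giving y* = 0.299/0.0477 = 6.28.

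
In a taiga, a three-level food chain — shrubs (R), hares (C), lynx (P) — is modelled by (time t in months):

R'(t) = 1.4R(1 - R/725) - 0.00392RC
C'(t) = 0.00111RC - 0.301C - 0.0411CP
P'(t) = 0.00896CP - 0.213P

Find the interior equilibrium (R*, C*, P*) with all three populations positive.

From dP/dt = 0: 0.00896C* = 0.213, so C* = 23.8.
From dR/dt = 0: 1.4(1 - R*/725) = 0.00392·23.8, giving R* = 725·(1 - 0.0666) = 677.
From dC/dt = 0: 0.00111·677 - 0.301 = 0.0411P*, so P* = 0.45/0.0411 = 11.

R* ≈ 677, C* ≈ 23.8, P* ≈ 11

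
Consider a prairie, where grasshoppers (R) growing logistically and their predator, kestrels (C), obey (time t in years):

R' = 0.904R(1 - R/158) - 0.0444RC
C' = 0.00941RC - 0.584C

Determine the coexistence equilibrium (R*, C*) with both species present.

R* ≈ 62.1, C* ≈ 12.4

From dC/dt = 0 with C > 0: 0.00941R* = 0.584, so R* = 62.1.
Substitute into dR/dt = 0: 0.904(1 - 62.1/158) = 0.0444C*.
The bracket is 0.607, giving C* = 0.549/0.0444 = 12.4.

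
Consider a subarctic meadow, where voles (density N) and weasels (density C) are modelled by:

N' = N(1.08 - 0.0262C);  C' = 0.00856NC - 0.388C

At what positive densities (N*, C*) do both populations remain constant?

N* ≈ 45.3, C* ≈ 41.2

Set dC/dt = 0 with C > 0: 0.00856N - 0.388 = 0, so N* = 0.388/0.00856 = 45.3.
Set dN/dt = 0 with N > 0: 1.08 - 0.0262C = 0, so C* = 1.08/0.0262 = 41.2.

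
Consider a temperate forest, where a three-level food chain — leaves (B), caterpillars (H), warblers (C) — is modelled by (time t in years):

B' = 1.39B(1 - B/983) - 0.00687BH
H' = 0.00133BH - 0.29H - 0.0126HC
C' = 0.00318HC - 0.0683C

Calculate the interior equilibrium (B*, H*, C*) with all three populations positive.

B* ≈ 879, H* ≈ 21.5, C* ≈ 69.7

From dC/dt = 0: 0.00318H* = 0.0683, so H* = 21.5.
From dB/dt = 0: 1.39(1 - B*/983) = 0.00687·21.5, giving B* = 983·(1 - 0.106) = 879.
From dH/dt = 0: 0.00133·879 - 0.29 = 0.0126C*, so C* = 0.879/0.0126 = 69.7.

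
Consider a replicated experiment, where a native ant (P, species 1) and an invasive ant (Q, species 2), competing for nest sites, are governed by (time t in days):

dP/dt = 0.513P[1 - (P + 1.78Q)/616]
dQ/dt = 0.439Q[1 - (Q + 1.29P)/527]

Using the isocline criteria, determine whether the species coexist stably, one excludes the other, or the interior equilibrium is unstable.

Compare the nullcline intercepts: K1/α12 = 616/1.78 = 346 < K2 = 527; K2/α21 = 527/1.29 = 409 < K1 = 616.
Since both are reversed, neither can invade when rare; the interior point is a saddle.

unstable coexistence (outcome depends on initial conditions)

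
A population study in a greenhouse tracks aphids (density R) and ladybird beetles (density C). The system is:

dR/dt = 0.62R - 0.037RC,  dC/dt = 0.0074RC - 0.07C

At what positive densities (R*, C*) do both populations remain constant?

R* ≈ 9.46, C* ≈ 16.8

Set dC/dt = 0 with C > 0: 0.0074R - 0.07 = 0, so R* = 0.07/0.0074 = 9.46.
Set dR/dt = 0 with R > 0: 0.62 - 0.037C = 0, so C* = 0.62/0.037 = 16.8.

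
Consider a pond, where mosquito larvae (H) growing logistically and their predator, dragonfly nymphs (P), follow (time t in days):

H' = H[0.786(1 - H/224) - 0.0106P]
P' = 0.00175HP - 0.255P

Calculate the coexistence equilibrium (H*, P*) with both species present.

H* ≈ 146, P* ≈ 25.9

From dP/dt = 0 with P > 0: 0.00175H* = 0.255, so H* = 146.
Substitute into dH/dt = 0: 0.786(1 - 146/224) = 0.0106P*.
The bracket is 0.349, giving P* = 0.275/0.0106 = 25.9.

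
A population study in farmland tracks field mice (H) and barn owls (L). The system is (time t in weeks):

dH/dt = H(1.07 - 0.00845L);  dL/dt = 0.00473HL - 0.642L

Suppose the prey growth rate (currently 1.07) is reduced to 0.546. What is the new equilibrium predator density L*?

At the interior fixed point, setting dH/dt = 0 with H > 0 fixes L* = (prey growth rate)/(HL coefficient) — independent of the other coefficients.
With the change, L* = 0.546/0.00845 = 64.6; it falls from 127.

L* ≈ 64.6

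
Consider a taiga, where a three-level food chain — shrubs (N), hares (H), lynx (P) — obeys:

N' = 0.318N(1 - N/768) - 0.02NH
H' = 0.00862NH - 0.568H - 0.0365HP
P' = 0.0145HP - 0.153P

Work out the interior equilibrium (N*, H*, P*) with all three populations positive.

From dP/dt = 0: 0.0145H* = 0.153, so H* = 10.6.
From dN/dt = 0: 0.318(1 - N*/768) = 0.02·10.6, giving N* = 768·(1 - 0.664) = 258.
From dH/dt = 0: 0.00862·258 - 0.568 = 0.0365P*, so P* = 1.66/0.0365 = 45.4.

N* ≈ 258, H* ≈ 10.6, P* ≈ 45.4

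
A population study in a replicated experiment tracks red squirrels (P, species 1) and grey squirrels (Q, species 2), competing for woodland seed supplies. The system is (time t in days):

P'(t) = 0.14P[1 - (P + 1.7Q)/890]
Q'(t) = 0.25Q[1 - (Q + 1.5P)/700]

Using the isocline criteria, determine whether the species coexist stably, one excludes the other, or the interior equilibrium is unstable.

unstable coexistence (outcome depends on initial conditions)

Compare the nullcline intercepts: K1/α12 = 890/1.7 = 524 < K2 = 700; K2/α21 = 700/1.5 = 467 < K1 = 890.
Since both are reversed, neither can invade when rare; the interior point is a saddle.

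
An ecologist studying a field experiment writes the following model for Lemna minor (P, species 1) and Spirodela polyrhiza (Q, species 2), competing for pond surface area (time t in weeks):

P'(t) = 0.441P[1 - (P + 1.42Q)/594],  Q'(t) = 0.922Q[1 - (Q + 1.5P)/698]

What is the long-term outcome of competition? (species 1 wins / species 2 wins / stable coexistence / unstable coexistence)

Compare the nullcline intercepts: K1/α12 = 594/1.42 = 418 < K2 = 698; K2/α21 = 698/1.5 = 465 < K1 = 594.
Since both are reversed, neither can invade when rare; the interior point is a saddle.

unstable coexistence (outcome depends on initial conditions)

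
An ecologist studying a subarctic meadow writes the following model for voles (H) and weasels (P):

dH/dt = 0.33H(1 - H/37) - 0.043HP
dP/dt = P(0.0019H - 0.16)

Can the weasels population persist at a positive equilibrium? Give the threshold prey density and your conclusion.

Threshold H = 84.2; K < 84.2, so no, the predator goes extinct.

The predator equation gives dP/dt > 0 only when H > 0.16/0.0019 = 84.2.
Without the predator, H → K = 37. Since 37 < 84.2, the predator cannot invade.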